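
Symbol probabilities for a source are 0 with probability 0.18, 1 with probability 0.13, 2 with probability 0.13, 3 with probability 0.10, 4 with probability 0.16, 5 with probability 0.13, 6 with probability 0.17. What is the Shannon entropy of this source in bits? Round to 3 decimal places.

H = −Σ pᵢ log₂ pᵢ.
−0.18·log₂(0.18) = 0.4453
−0.13·log₂(0.13) = 0.3826
−0.13·log₂(0.13) = 0.3826
−0.10·log₂(0.10) = 0.3322
−0.16·log₂(0.16) = 0.4230
−0.13·log₂(0.13) = 0.3826
−0.17·log₂(0.17) = 0.4346
Sum ≈ 2.7830 → 2.783 bits.

2.783 bits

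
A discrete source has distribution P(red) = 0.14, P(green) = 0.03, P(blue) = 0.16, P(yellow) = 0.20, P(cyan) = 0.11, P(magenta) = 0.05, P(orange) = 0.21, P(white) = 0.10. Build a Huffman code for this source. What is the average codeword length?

2.85 bits/symbol

Repeatedly combine the two least-probable nodes; the expected code length is the sum of the merged weights.
merge 3/100 + 1/20 → 2/25
merge 2/25 + 1/10 → 9/50
merge 11/100 + 7/50 → 1/4
merge 4/25 + 9/50 → 17/50
merge 1/5 + 21/100 → 41/100
merge 1/4 + 17/50 → 59/100
merge 41/100 + 59/100 → 1
L = 2/25 + 9/50 + 1/4 + 17/50 + 41/100 + 59/100 + 1 = 57/20 = 2.85 bits/symbol.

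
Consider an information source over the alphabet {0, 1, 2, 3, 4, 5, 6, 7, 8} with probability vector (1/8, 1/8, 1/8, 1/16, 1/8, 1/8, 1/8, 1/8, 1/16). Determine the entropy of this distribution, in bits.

Each probability is a power of 1/2, so log₂(1/p) is an integer.
H = Σ p·log₂(1/p) = 1/8·3 + 1/8·3 + 1/8·3 + 1/16·4 + 1/8·3 + 1/8·3 + 1/8·3 + 1/8·3 + 1/16·4 = 3.125 bits.

3.125 bits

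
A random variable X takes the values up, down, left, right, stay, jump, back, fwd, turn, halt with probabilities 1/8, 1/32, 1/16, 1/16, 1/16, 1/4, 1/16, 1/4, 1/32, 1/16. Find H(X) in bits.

2.9375 bits

Each probability is a power of 1/2, so log₂(1/p) is an integer.
H = Σ p·log₂(1/p) = 1/8·3 + 1/32·5 + 1/16·4 + 1/16·4 + 1/16·4 + 1/4·2 + 1/16·4 + 1/4·2 + 1/32·5 + 1/16·4 = 2.9375 bits.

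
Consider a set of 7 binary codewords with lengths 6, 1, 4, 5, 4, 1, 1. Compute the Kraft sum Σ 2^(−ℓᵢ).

1.671875

With common denominator 2^6 = 64: Σ 2^(−ℓᵢ) = 1/64 + 32/64 + 4/64 + 2/64 + 4/64 + 32/64 + 32/64 = 107/64 = 1.671875.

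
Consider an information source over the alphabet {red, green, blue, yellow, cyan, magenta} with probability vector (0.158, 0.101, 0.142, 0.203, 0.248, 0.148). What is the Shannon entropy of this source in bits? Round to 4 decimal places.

2.5283 bits

H = −Σ pᵢ log₂ pᵢ.
−0.158·log₂(0.158) = 0.4206
−0.101·log₂(0.101) = 0.3341
−0.142·log₂(0.142) = 0.3999
−0.203·log₂(0.203) = 0.4670
−0.248·log₂(0.248) = 0.4989
−0.148·log₂(0.148) = 0.4079
Sum ≈ 2.5283 → 2.5283 bits.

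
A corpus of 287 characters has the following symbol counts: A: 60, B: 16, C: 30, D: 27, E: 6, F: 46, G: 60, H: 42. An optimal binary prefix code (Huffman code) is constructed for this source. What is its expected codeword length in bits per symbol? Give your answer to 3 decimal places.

2.829 bits/symbol

Probabilities are the counts divided by 287.
Repeatedly combine the two least-probable nodes; the expected code length is the sum of the merged weights.
merge 6/287 + 16/287 → 22/287
merge 22/287 + 27/287 → 7/41
merge 30/287 + 6/41 → 72/287
merge 46/287 + 7/41 → 95/287
merge 60/287 + 60/287 → 120/287
merge 72/287 + 95/287 → 167/287
merge 120/287 + 167/287 → 1
L = 22/287 + 7/41 + 72/287 + 95/287 + 120/287 + 167/287 + 1 = 116/41 ≈ 2.829 bits/symbol.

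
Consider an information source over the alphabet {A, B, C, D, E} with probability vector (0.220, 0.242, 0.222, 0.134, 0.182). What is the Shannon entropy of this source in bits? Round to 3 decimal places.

2.294 bits

H = −Σ pᵢ log₂ pᵢ.
−0.220·log₂(0.220) = 0.4806
−0.242·log₂(0.242) = 0.4954
−0.222·log₂(0.222) = 0.4820
−0.134·log₂(0.134) = 0.3886
−0.182·log₂(0.182) = 0.4474
Sum ≈ 2.2939 → 2.294 bits.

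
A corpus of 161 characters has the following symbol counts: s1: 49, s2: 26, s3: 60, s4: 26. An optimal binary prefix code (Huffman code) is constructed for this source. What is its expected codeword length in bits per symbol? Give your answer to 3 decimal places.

1.950 bits/symbol

Probabilities are the counts divided by 161.
Repeatedly combine the two least-probable nodes; the expected code length is the sum of the merged weights.
merge 26/161 + 26/161 → 52/161
merge 7/23 + 52/161 → 101/161
merge 60/161 + 101/161 → 1
L = 52/161 + 101/161 + 1 = 314/161 ≈ 1.950 bits/symbol.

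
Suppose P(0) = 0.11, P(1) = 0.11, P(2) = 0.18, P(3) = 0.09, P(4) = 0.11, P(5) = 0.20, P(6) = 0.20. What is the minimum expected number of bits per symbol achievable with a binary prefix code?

2.8 bits/symbol

Repeatedly combine the two least-probable nodes; the expected code length is the sum of the merged weights.
merge 9/100 + 11/100 → 1/5
merge 11/100 + 11/100 → 11/50
merge 9/50 + 1/5 → 19/50
merge 1/5 + 1/5 → 2/5
merge 11/50 + 19/50 → 3/5
merge 2/5 + 3/5 → 1
L = 1/5 + 11/50 + 19/50 + 2/5 + 3/5 + 1 = 14/5 = 2.8 bits/symbol.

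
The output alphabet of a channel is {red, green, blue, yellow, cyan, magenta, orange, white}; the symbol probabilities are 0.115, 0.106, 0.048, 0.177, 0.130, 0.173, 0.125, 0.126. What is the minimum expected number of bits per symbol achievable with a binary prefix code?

Repeatedly combine the two least-probable nodes; the expected code length is the sum of the merged weights.
merge 6/125 + 53/500 → 77/500
merge 23/200 + 1/8 → 6/25
merge 63/500 + 13/100 → 32/125
merge 77/500 + 173/1000 → 327/1000
merge 177/1000 + 6/25 → 417/1000
merge 32/125 + 327/1000 → 583/1000
merge 417/1000 + 583/1000 → 1
L = 77/500 + 6/25 + 32/125 + 327/1000 + 417/1000 + 583/1000 + 1 = 2977/1000 = 2.977 bits/symbol.

2.977 bits/symbol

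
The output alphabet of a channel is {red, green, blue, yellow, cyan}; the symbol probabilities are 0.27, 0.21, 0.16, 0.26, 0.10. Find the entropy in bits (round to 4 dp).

2.2433 bits

H = −Σ pᵢ log₂ pᵢ.
−0.27·log₂(0.27) = 0.5100
−0.21·log₂(0.21) = 0.4728
−0.16·log₂(0.16) = 0.4230
−0.26·log₂(0.26) = 0.5053
−0.10·log₂(0.10) = 0.3322
Sum ≈ 2.2433 → 2.2433 bits.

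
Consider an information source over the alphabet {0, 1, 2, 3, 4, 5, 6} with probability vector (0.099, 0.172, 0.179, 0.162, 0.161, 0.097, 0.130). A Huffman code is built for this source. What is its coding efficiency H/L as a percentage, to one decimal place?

Entropy H = −Σ p log₂ p ≈ 2.7701 bits.
Huffman merges: 97/1000+99/1000→49/250; 13/100+161/1000→291/1000; 81/500+43/250→167/500; 179/1000+49/250→3/8; 291/1000+167/500→5/8; 3/8+5/8→1. L = 2821/1000 ≈ 2.8210.
Efficiency = H/L = 2.7701/2.8210 = 98.2%.

98.2%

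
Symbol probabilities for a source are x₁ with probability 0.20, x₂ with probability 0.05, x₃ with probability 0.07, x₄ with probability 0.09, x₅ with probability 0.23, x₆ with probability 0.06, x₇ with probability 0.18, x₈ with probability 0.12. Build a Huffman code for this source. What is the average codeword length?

2.84 bits/symbol

Repeatedly combine the two least-probable nodes; the expected code length is the sum of the merged weights.
merge 1/20 + 3/50 → 11/100
merge 7/100 + 9/100 → 4/25
merge 11/100 + 3/25 → 23/100
merge 4/25 + 9/50 → 17/50
merge 1/5 + 23/100 → 43/100
merge 23/100 + 17/50 → 57/100
merge 43/100 + 57/100 → 1
L = 11/100 + 4/25 + 23/100 + 17/50 + 43/100 + 57/100 + 1 = 71/25 = 2.84 bits/symbol.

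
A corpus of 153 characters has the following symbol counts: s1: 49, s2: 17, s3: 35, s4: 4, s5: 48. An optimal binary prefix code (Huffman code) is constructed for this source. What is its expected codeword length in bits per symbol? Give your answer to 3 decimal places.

Probabilities are the counts divided by 153.
Repeatedly combine the two least-probable nodes; the expected code length is the sum of the merged weights.
merge 4/153 + 1/9 → 7/51
merge 7/51 + 35/153 → 56/153
merge 16/51 + 49/153 → 97/153
merge 56/153 + 97/153 → 1
L = 7/51 + 56/153 + 97/153 + 1 = 109/51 ≈ 2.137 bits/symbol.

2.137 bits/symbol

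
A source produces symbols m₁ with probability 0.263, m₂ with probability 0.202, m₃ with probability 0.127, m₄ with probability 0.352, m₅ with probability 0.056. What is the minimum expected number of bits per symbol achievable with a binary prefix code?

2.183 bits/symbol

Repeatedly combine the two least-probable nodes; the expected code length is the sum of the merged weights.
merge 7/125 + 127/1000 → 183/1000
merge 183/1000 + 101/500 → 77/200
merge 263/1000 + 44/125 → 123/200
merge 77/200 + 123/200 → 1
L = 183/1000 + 77/200 + 123/200 + 1 = 2183/1000 = 2.183 bits/symbol.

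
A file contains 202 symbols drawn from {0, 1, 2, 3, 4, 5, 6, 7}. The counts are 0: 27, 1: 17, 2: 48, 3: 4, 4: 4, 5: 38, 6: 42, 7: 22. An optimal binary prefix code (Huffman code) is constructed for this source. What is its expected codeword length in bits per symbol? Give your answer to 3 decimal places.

Probabilities are the counts divided by 202.
Repeatedly combine the two least-probable nodes; the expected code length is the sum of the merged weights.
merge 2/101 + 2/101 → 4/101
merge 4/101 + 17/202 → 25/202
merge 11/101 + 25/202 → 47/202
merge 27/202 + 19/101 → 65/202
merge 21/101 + 47/202 → 89/202
merge 24/101 + 65/202 → 113/202
merge 89/202 + 113/202 → 1
L = 4/101 + 25/202 + 47/202 + 65/202 + 89/202 + 113/202 + 1 = 549/202 ≈ 2.718 bits/symbol.

2.718 bits/symbol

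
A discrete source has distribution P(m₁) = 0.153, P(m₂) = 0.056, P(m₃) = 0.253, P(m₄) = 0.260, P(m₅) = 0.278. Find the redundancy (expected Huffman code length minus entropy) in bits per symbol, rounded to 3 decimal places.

0.041 bits

Entropy H = −Σ p log₂ p ≈ 2.1676 bits.
Huffman merges: 7/125+153/1000→209/1000; 209/1000+253/1000→231/500; 13/50+139/500→269/500; 231/500+269/500→1. L = 2209/1000 ≈ 2.2090.
L − H = 2.2090 − 2.1676 = 0.041 bits.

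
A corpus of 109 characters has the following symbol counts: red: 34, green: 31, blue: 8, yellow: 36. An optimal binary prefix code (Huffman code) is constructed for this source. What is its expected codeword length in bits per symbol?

Probabilities are the counts divided by 109.
Repeatedly combine the two least-probable nodes; the expected code length is the sum of the merged weights.
merge 8/109 + 31/109 → 39/109
merge 34/109 + 36/109 → 70/109
merge 39/109 + 70/109 → 1
L = 39/109 + 70/109 + 1 = 2 bits/symbol.

2 bits/symbol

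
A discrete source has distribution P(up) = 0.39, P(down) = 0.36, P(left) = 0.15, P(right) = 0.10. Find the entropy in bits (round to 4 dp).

H = −Σ pᵢ log₂ pᵢ.
−0.39·log₂(0.39) = 0.5298
−0.36·log₂(0.36) = 0.5306
−0.15·log₂(0.15) = 0.4105
−0.10·log₂(0.10) = 0.3322
Sum ≈ 1.8031 → 1.8031 bits.

1.8031 bits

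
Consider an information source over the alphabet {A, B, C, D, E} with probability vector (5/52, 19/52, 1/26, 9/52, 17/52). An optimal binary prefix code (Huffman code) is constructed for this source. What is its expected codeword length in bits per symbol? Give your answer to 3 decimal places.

Repeatedly combine the two least-probable nodes; the expected code length is the sum of the merged weights.
merge 1/26 + 5/52 → 7/52
merge 7/52 + 9/52 → 4/13
merge 4/13 + 17/52 → 33/52
merge 19/52 + 33/52 → 1
L = 7/52 + 4/13 + 33/52 + 1 = 27/13 ≈ 2.077 bits/symbol.

2.077 bits/symbol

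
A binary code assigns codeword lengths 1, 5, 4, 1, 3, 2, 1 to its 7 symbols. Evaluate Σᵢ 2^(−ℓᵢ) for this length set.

1.96875

With common denominator 2^5 = 32: Σ 2^(−ℓᵢ) = 16/32 + 1/32 + 2/32 + 16/32 + 4/32 + 8/32 + 16/32 = 63/32 = 1.96875.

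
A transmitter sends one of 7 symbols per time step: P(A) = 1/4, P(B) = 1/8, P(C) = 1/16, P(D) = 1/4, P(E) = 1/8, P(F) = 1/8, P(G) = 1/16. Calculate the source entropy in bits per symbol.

2.625 bits

Each probability is a power of 1/2, so log₂(1/p) is an integer.
H = Σ p·log₂(1/p) = 1/4·2 + 1/8·3 + 1/16·4 + 1/4·2 + 1/8·3 + 1/8·3 + 1/16·4 = 2.625 bits.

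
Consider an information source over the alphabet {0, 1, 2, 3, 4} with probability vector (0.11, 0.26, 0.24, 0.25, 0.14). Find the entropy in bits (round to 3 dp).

2.247 bits

H = −Σ pᵢ log₂ pᵢ.
−0.11·log₂(0.11) = 0.3503
−0.26·log₂(0.26) = 0.5053
−0.24·log₂(0.24) = 0.4941
−0.25·log₂(0.25) = 0.5000
−0.14·log₂(0.14) = 0.3971
Sum ≈ 2.2468 → 2.247 bits.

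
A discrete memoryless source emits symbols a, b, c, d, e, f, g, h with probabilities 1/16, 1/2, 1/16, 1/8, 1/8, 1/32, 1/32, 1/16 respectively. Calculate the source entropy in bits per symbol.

Each probability is a power of 1/2, so log₂(1/p) is an integer.
H = Σ p·log₂(1/p) = 1/16·4 + 1/2·1 + 1/16·4 + 1/8·3 + 1/8·3 + 1/32·5 + 1/32·5 + 1/16·4 = 2.3125 bits.

2.3125 bits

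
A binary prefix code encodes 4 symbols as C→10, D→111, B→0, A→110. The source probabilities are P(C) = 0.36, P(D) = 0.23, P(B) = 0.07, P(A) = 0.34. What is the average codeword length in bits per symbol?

2.5 bits/symbol

L̄ = Σ pᵢ·ℓᵢ = 0.36·2 + 0.23·3 + 0.07·1 + 0.34·3 = 2.5 bits/symbol.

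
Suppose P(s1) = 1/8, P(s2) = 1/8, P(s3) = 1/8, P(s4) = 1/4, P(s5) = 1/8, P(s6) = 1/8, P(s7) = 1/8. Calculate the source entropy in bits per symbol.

Each probability is a power of 1/2, so log₂(1/p) is an integer.
H = Σ p·log₂(1/p) = 1/8·3 + 1/8·3 + 1/8·3 + 1/4·2 + 1/8·3 + 1/8·3 + 1/8·3 = 2.75 bits.

2.75 bits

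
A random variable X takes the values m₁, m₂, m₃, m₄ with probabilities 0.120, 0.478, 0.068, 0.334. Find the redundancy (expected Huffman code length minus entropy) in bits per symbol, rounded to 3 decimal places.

Entropy H = −Σ p log₂ p ≈ 1.6682 bits.
Huffman merges: 17/250+3/25→47/250; 47/250+167/500→261/500; 239/500+261/500→1. L = 171/100 ≈ 1.7100.
L − H = 1.7100 − 1.6682 = 0.042 bits.

0.042 bits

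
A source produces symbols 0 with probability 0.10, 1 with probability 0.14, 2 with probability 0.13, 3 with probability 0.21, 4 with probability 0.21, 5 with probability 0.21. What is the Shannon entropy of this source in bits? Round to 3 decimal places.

2.530 bits

H = −Σ pᵢ log₂ pᵢ.
−0.10·log₂(0.10) = 0.3322
−0.14·log₂(0.14) = 0.3971
−0.13·log₂(0.13) = 0.3826
−0.21·log₂(0.21) = 0.4728
−0.21·log₂(0.21) = 0.4728
−0.21·log₂(0.21) = 0.4728
Sum ≈ 2.5304 → 2.530 bits.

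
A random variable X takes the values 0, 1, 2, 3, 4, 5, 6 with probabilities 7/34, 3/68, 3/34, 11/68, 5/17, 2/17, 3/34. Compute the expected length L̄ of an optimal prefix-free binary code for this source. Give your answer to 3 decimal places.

2.632 bits/symbol

Repeatedly combine the two least-probable nodes; the expected code length is the sum of the merged weights.
merge 3/68 + 3/34 → 9/68
merge 3/34 + 2/17 → 7/34
merge 9/68 + 11/68 → 5/17
merge 7/34 + 7/34 → 7/17
merge 5/17 + 5/17 → 10/17
merge 7/17 + 10/17 → 1
L = 9/68 + 7/34 + 5/17 + 7/17 + 10/17 + 1 = 179/68 ≈ 2.632 bits/symbol.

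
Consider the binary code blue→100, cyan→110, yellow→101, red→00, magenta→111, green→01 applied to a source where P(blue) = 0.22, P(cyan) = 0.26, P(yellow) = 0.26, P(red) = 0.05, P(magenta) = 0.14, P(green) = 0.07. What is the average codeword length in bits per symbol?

2.88 bits/symbol

L̄ = Σ pᵢ·ℓᵢ = 0.22·3 + 0.26·3 + 0.26·3 + 0.05·2 + 0.14·3 + 0.07·2 = 2.88 bits/symbol.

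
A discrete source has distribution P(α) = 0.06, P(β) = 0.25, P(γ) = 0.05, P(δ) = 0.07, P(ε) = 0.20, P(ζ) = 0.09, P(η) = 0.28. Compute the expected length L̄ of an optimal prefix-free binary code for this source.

2.54 bits/symbol

Repeatedly combine the two least-probable nodes; the expected code length is the sum of the merged weights.
merge 1/20 + 3/50 → 11/100
merge 7/100 + 9/100 → 4/25
merge 11/100 + 4/25 → 27/100
merge 1/5 + 1/4 → 9/20
merge 27/100 + 7/25 → 11/20
merge 9/20 + 11/20 → 1
L = 11/100 + 4/25 + 27/100 + 9/20 + 11/20 + 1 = 127/50 = 2.54 bits/symbol.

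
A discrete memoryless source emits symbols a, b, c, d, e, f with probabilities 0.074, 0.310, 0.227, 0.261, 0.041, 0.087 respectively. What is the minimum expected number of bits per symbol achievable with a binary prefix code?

2.317 bits/symbol

Repeatedly combine the two least-probable nodes; the expected code length is the sum of the merged weights.
merge 41/1000 + 37/500 → 23/200
merge 87/1000 + 23/200 → 101/500
merge 101/500 + 227/1000 → 429/1000
merge 261/1000 + 31/100 → 571/1000
merge 429/1000 + 571/1000 → 1
L = 23/200 + 101/500 + 429/1000 + 571/1000 + 1 = 2317/1000 = 2.317 bits/symbol.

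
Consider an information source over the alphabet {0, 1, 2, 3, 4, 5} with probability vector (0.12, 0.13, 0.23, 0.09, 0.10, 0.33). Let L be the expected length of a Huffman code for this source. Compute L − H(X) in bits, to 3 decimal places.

0.030 bits

Entropy H = −Σ p log₂ p ≈ 2.4100 bits.
Huffman merges: 9/100+1/10→19/100; 3/25+13/100→1/4; 19/100+23/100→21/50; 1/4+33/100→29/50; 21/50+29/50→1. L = 61/25 ≈ 2.4400.
L − H = 2.4400 − 2.4100 = 0.030 bits.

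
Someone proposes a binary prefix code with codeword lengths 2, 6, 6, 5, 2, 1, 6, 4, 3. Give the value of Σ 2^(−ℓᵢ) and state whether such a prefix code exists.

With common denominator 2^6 = 64: Σ 2^(−ℓᵢ) = 16/64 + 1/64 + 1/64 + 2/64 + 16/64 + 32/64 + 1/64 + 4/64 + 8/64 = 81/64 = 1.265625.
Kraft's inequality requires Σ ≤ 1; here Σ = 1.265625 > 1, so no such prefix code exists.

1.265625; no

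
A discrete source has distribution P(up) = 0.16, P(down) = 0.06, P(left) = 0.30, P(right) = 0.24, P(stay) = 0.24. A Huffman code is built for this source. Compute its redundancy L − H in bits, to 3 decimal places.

0.044 bits

Entropy H = −Σ p log₂ p ≈ 2.1759 bits.
Huffman merges: 3/50+4/25→11/50; 11/50+6/25→23/50; 6/25+3/10→27/50; 23/50+27/50→1. L = 111/50 ≈ 2.2200.
L − H = 2.2200 − 2.1759 = 0.044 bits.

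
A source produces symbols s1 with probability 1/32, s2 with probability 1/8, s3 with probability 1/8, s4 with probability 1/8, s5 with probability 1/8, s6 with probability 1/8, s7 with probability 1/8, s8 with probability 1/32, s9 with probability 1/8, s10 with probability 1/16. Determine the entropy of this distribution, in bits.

3.1875 bits

Each probability is a power of 1/2, so log₂(1/p) is an integer.
H = Σ p·log₂(1/p) = 1/32·5 + 1/8·3 + 1/8·3 + 1/8·3 + 1/8·3 + 1/8·3 + 1/8·3 + 1/32·5 + 1/8·3 + 1/16·4 = 3.1875 bits.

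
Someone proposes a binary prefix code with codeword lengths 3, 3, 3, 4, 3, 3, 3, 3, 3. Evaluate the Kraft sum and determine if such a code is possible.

1.0625; no

With common denominator 2^4 = 16: Σ 2^(−ℓᵢ) = 2/16 + 2/16 + 2/16 + 1/16 + 2/16 + 2/16 + 2/16 + 2/16 + 2/16 = 17/16 = 1.0625.
Kraft's inequality requires Σ ≤ 1; here Σ = 1.0625 > 1, so no such prefix code exists.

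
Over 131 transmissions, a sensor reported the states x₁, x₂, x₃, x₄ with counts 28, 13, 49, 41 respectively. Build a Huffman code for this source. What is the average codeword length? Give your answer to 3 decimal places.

1.939 bits/symbol

Probabilities are the counts divided by 131.
Repeatedly combine the two least-probable nodes; the expected code length is the sum of the merged weights.
merge 13/131 + 28/131 → 41/131
merge 41/131 + 41/131 → 82/131
merge 49/131 + 82/131 → 1
L = 41/131 + 82/131 + 1 = 254/131 ≈ 1.939 bits/symbol.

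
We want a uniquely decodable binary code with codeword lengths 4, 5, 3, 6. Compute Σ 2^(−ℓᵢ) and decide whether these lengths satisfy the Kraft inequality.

0.234375; yes

With common denominator 2^6 = 64: Σ 2^(−ℓᵢ) = 4/64 + 2/64 + 8/64 + 1/64 = 15/64 = 0.234375.
Kraft's inequality requires Σ ≤ 1; here Σ = 0.234375 ≤ 1, so such a prefix code exists.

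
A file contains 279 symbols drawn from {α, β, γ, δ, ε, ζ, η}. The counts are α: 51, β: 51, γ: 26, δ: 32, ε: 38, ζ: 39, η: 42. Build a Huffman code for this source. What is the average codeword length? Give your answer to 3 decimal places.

2.817 bits/symbol

Probabilities are the counts divided by 279.
Repeatedly combine the two least-probable nodes; the expected code length is the sum of the merged weights.
merge 26/279 + 32/279 → 58/279
merge 38/279 + 13/93 → 77/279
merge 14/93 + 17/93 → 1/3
merge 17/93 + 58/279 → 109/279
merge 77/279 + 1/3 → 170/279
merge 109/279 + 170/279 → 1
L = 58/279 + 77/279 + 1/3 + 109/279 + 170/279 + 1 = 262/93 ≈ 2.817 bits/symbol.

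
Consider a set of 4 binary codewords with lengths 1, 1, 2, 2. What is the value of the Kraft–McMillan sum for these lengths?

With common denominator 2^2 = 4: Σ 2^(−ℓᵢ) = 2/4 + 2/4 + 1/4 + 1/4 = 6/4 = 1.5.

1.5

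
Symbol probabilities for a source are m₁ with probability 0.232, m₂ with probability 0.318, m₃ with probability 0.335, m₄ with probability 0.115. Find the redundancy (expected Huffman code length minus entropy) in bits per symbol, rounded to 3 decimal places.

Entropy H = −Σ p log₂ p ≈ 1.9020 bits.
Huffman merges: 23/200+29/125→347/1000; 159/500+67/200→653/1000; 347/1000+653/1000→1. L = 2 ≈ 2.0000.
L − H = 2.0000 − 1.9020 = 0.098 bits.

0.098 bits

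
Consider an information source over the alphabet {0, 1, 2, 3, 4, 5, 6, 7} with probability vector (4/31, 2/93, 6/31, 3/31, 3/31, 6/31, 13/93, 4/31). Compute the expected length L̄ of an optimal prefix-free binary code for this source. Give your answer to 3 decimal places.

Repeatedly combine the two least-probable nodes; the expected code length is the sum of the merged weights.
merge 2/93 + 3/31 → 11/93
merge 3/31 + 11/93 → 20/93
merge 4/31 + 4/31 → 8/31
merge 13/93 + 6/31 → 1/3
merge 6/31 + 20/93 → 38/93
merge 8/31 + 1/3 → 55/93
merge 38/93 + 55/93 → 1
L = 11/93 + 20/93 + 8/31 + 1/3 + 38/93 + 55/93 + 1 = 272/93 ≈ 2.925 bits/symbol.

2.925 bits/symbol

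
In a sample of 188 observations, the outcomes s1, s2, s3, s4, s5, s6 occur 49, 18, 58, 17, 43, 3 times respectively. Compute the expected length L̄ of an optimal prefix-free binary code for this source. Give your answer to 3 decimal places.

Probabilities are the counts divided by 188.
Repeatedly combine the two least-probable nodes; the expected code length is the sum of the merged weights.
merge 3/188 + 17/188 → 5/47
merge 9/94 + 5/47 → 19/94
merge 19/94 + 43/188 → 81/188
merge 49/188 + 29/94 → 107/188
merge 81/188 + 107/188 → 1
L = 5/47 + 19/94 + 81/188 + 107/188 + 1 = 217/94 ≈ 2.309 bits/symbol.

2.309 bits/symbol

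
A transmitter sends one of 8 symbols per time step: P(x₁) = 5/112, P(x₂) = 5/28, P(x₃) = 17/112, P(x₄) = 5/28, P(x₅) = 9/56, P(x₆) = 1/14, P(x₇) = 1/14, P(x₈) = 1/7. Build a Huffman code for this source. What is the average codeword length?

Repeatedly combine the two least-probable nodes; the expected code length is the sum of the merged weights.
merge 5/112 + 1/14 → 13/112
merge 1/14 + 13/112 → 3/16
merge 1/7 + 17/112 → 33/112
merge 9/56 + 5/28 → 19/56
merge 5/28 + 3/16 → 41/112
merge 33/112 + 19/56 → 71/112
merge 41/112 + 71/112 → 1
L = 13/112 + 3/16 + 33/112 + 19/56 + 41/112 + 71/112 + 1 = 47/16 = 2.9375 bits/symbol.

2.9375 bits/symbol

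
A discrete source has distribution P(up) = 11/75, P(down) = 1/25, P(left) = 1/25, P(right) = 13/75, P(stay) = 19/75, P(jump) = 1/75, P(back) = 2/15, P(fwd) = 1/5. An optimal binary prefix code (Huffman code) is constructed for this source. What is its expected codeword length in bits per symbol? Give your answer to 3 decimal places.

Repeatedly combine the two least-probable nodes; the expected code length is the sum of the merged weights.
merge 1/75 + 1/25 → 4/75
merge 1/25 + 4/75 → 7/75
merge 7/75 + 2/15 → 17/75
merge 11/75 + 13/75 → 8/25
merge 1/5 + 17/75 → 32/75
merge 19/75 + 8/25 → 43/75
merge 32/75 + 43/75 → 1
L = 4/75 + 7/75 + 17/75 + 8/25 + 32/75 + 43/75 + 1 = 202/75 ≈ 2.693 bits/symbol.

2.693 bits/symbol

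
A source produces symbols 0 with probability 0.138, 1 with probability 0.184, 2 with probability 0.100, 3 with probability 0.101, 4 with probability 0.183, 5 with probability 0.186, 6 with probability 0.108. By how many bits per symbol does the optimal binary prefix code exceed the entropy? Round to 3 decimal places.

0.058 bits

Entropy H = −Σ p log₂ p ≈ 2.7564 bits.
Huffman merges: 1/10+101/1000→201/1000; 27/250+69/500→123/500; 183/1000+23/125→367/1000; 93/500+201/1000→387/1000; 123/500+367/1000→613/1000; 387/1000+613/1000→1. L = 1407/500 ≈ 2.8140.
L − H = 2.8140 − 2.7564 = 0.058 bits.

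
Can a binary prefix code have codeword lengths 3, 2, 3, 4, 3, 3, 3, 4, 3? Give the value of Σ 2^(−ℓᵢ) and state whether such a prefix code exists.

With common denominator 2^4 = 16: Σ 2^(−ℓᵢ) = 2/16 + 4/16 + 2/16 + 1/16 + 2/16 + 2/16 + 2/16 + 1/16 + 2/16 = 18/16 = 1.125.
Kraft's inequality requires Σ ≤ 1; here Σ = 1.125 > 1, so no such prefix code exists.

1.125; no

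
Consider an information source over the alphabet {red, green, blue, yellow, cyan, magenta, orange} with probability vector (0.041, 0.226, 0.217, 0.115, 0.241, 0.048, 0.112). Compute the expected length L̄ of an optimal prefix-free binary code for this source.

Repeatedly combine the two least-probable nodes; the expected code length is the sum of the merged weights.
merge 41/1000 + 6/125 → 89/1000
merge 89/1000 + 14/125 → 201/1000
merge 23/200 + 201/1000 → 79/250
merge 217/1000 + 113/500 → 443/1000
merge 241/1000 + 79/250 → 557/1000
merge 443/1000 + 557/1000 → 1
L = 89/1000 + 201/1000 + 79/250 + 443/1000 + 557/1000 + 1 = 1303/500 = 2.606 bits/symbol.

2.606 bits/symbol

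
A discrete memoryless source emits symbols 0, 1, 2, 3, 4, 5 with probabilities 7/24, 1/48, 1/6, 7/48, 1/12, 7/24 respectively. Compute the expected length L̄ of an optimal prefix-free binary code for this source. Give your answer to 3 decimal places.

2.354 bits/symbol

Repeatedly combine the two least-probable nodes; the expected code length is the sum of the merged weights.
merge 1/48 + 1/12 → 5/48
merge 5/48 + 7/48 → 1/4
merge 1/6 + 1/4 → 5/12
merge 7/24 + 7/24 → 7/12
merge 5/12 + 7/12 → 1
L = 5/48 + 1/4 + 5/12 + 7/12 + 1 = 113/48 ≈ 2.354 bits/symbol.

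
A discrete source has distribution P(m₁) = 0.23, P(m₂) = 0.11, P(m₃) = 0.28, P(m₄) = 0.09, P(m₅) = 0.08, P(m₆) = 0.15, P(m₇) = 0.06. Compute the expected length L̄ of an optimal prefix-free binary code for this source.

2.63 bits/symbol

Repeatedly combine the two least-probable nodes; the expected code length is the sum of the merged weights.
merge 3/50 + 2/25 → 7/50
merge 9/100 + 11/100 → 1/5
merge 7/50 + 3/20 → 29/100
merge 1/5 + 23/100 → 43/100
merge 7/25 + 29/100 → 57/100
merge 43/100 + 57/100 → 1
L = 7/50 + 1/5 + 29/100 + 43/100 + 57/100 + 1 = 263/100 = 2.63 bits/symbol.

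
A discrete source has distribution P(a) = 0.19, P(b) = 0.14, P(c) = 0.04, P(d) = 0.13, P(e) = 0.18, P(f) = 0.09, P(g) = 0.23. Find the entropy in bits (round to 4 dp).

H = −Σ pᵢ log₂ pᵢ.
−0.19·log₂(0.19) = 0.4552
−0.14·log₂(0.14) = 0.3971
−0.04·log₂(0.04) = 0.1858
−0.13·log₂(0.13) = 0.3826
−0.18·log₂(0.18) = 0.4453
−0.09·log₂(0.09) = 0.3127
−0.23·log₂(0.23) = 0.4877
Sum ≈ 2.6664 → 2.6664 bits.

2.6664 bits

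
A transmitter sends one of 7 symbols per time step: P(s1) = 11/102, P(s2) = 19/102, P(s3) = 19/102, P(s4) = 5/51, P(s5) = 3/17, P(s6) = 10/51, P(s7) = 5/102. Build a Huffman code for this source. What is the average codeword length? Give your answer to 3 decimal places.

2.765 bits/symbol

Repeatedly combine the two least-probable nodes; the expected code length is the sum of the merged weights.
merge 5/102 + 5/51 → 5/34
merge 11/102 + 5/34 → 13/51
merge 3/17 + 19/102 → 37/102
merge 19/102 + 10/51 → 13/34
merge 13/51 + 37/102 → 21/34
merge 13/34 + 21/34 → 1
L = 5/34 + 13/51 + 37/102 + 13/34 + 21/34 + 1 = 47/17 ≈ 2.765 bits/symbol.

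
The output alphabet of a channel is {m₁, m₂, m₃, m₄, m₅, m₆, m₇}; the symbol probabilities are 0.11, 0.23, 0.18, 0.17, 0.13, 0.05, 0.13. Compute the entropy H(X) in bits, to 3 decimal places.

H = −Σ pᵢ log₂ pᵢ.
−0.11·log₂(0.11) = 0.3503
−0.23·log₂(0.23) = 0.4877
−0.18·log₂(0.18) = 0.4453
−0.17·log₂(0.17) = 0.4346
−0.13·log₂(0.13) = 0.3826
−0.05·log₂(0.05) = 0.2161
−0.13·log₂(0.13) = 0.3826
Sum ≈ 2.6992 → 2.699 bits.

2.699 bits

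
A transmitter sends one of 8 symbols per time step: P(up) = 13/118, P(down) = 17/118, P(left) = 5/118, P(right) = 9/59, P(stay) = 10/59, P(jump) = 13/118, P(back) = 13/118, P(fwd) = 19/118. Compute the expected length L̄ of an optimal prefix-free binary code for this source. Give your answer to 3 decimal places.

2.983 bits/symbol

Repeatedly combine the two least-probable nodes; the expected code length is the sum of the merged weights.
merge 5/118 + 13/118 → 9/59
merge 13/118 + 13/118 → 13/59
merge 17/118 + 9/59 → 35/118
merge 9/59 + 19/118 → 37/118
merge 10/59 + 13/59 → 23/59
merge 35/118 + 37/118 → 36/59
merge 23/59 + 36/59 → 1
L = 9/59 + 13/59 + 35/118 + 37/118 + 23/59 + 36/59 + 1 = 176/59 ≈ 2.983 bits/symbol.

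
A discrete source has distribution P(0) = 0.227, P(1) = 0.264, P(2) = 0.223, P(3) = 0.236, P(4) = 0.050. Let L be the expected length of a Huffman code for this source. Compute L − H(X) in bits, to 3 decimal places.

Entropy H = −Σ p log₂ p ≈ 2.1833 bits.
Huffman merges: 1/20+223/1000→273/1000; 227/1000+59/250→463/1000; 33/125+273/1000→537/1000; 463/1000+537/1000→1. L = 2273/1000 ≈ 2.2730.
L − H = 2.2730 − 2.1833 = 0.090 bits.

0.090 bits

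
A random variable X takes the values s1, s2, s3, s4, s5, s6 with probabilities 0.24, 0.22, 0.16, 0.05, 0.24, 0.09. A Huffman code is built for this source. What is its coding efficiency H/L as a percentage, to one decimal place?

Entropy H = −Σ p log₂ p ≈ 2.4206 bits.
Huffman merges: 1/20+9/100→7/50; 7/50+4/25→3/10; 11/50+6/25→23/50; 6/25+3/10→27/50; 23/50+27/50→1. L = 61/25 ≈ 2.4400.
Efficiency = H/L = 2.4206/2.4400 = 99.2%.

99.2%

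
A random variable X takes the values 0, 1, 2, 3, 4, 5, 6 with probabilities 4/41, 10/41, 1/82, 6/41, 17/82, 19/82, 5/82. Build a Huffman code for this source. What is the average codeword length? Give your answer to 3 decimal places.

Repeatedly combine the two least-probable nodes; the expected code length is the sum of the merged weights.
merge 1/82 + 5/82 → 3/41
merge 3/41 + 4/41 → 7/41
merge 6/41 + 7/41 → 13/41
merge 17/82 + 19/82 → 18/41
merge 10/41 + 13/41 → 23/41
merge 18/41 + 23/41 → 1
L = 3/41 + 7/41 + 13/41 + 18/41 + 23/41 + 1 = 105/41 ≈ 2.561 bits/symbol.

2.561 bits/symbol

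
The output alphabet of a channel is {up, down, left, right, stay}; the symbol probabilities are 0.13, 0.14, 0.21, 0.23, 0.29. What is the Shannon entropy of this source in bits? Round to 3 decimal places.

H = −Σ pᵢ log₂ pᵢ.
−0.13·log₂(0.13) = 0.3826
−0.14·log₂(0.14) = 0.3971
−0.21·log₂(0.21) = 0.4728
−0.23·log₂(0.23) = 0.4877
−0.29·log₂(0.29) = 0.5179
Sum ≈ 2.2581 → 2.258 bits.

2.258 bits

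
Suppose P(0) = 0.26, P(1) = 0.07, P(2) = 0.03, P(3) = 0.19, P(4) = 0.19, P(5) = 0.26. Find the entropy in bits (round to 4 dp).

H = −Σ pᵢ log₂ pᵢ.
−0.26·log₂(0.26) = 0.5053
−0.07·log₂(0.07) = 0.2686
−0.03·log₂(0.03) = 0.1518
−0.19·log₂(0.19) = 0.4552
−0.19·log₂(0.19) = 0.4552
−0.26·log₂(0.26) = 0.5053
Sum ≈ 2.3414 → 2.3414 bits.

2.3414 bits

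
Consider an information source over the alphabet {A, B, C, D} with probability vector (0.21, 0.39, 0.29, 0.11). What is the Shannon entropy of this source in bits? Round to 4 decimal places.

1.8708 bits

H = −Σ pᵢ log₂ pᵢ.
−0.21·log₂(0.21) = 0.4728
−0.39·log₂(0.39) = 0.5298
−0.29·log₂(0.29) = 0.5179
−0.11·log₂(0.11) = 0.3503
Sum ≈ 1.8708 → 1.8708 bits.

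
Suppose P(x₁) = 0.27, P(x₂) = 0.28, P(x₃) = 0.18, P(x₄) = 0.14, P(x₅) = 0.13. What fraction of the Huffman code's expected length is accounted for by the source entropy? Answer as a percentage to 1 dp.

Entropy H = −Σ p log₂ p ≈ 2.2493 bits.
Huffman merges: 13/100+7/50→27/100; 9/50+27/100→9/20; 27/100+7/25→11/20; 9/20+11/20→1. L = 227/100 ≈ 2.2700.
Efficiency = H/L = 2.2493/2.2700 = 99.1%.

99.1%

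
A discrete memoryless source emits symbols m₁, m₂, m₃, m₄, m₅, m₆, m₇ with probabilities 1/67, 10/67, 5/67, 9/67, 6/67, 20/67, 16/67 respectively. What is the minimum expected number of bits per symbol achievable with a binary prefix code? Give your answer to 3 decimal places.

2.552 bits/symbol

Repeatedly combine the two least-probable nodes; the expected code length is the sum of the merged weights.
merge 1/67 + 5/67 → 6/67
merge 6/67 + 6/67 → 12/67
merge 9/67 + 10/67 → 19/67
merge 12/67 + 16/67 → 28/67
merge 19/67 + 20/67 → 39/67
merge 28/67 + 39/67 → 1
L = 6/67 + 12/67 + 19/67 + 28/67 + 39/67 + 1 = 171/67 ≈ 2.552 bits/symbol.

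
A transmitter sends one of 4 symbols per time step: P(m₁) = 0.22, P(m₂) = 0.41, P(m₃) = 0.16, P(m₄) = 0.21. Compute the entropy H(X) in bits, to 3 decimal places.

1.904 bits

H = −Σ pᵢ log₂ pᵢ.
−0.22·log₂(0.22) = 0.4806
−0.41·log₂(0.41) = 0.5274
−0.16·log₂(0.16) = 0.4230
−0.21·log₂(0.21) = 0.4728
Sum ≈ 1.9038 → 1.904 bits.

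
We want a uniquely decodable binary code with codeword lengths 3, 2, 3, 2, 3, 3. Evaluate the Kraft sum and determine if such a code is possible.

1; yes

With common denominator 2^3 = 8: Σ 2^(−ℓᵢ) = 1/8 + 2/8 + 1/8 + 2/8 + 1/8 + 1/8 = 8/8 = 1.
Kraft's inequality requires Σ ≤ 1; here Σ = 1 ≤ 1, so such a prefix code exists.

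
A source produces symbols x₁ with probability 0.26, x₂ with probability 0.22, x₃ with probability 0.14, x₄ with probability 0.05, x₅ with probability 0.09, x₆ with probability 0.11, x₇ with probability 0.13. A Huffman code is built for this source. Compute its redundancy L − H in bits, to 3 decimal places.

Entropy H = −Σ p log₂ p ≈ 2.6447 bits.
Huffman merges: 1/20+9/100→7/50; 11/100+13/100→6/25; 7/50+7/50→7/25; 11/50+6/25→23/50; 13/50+7/25→27/50; 23/50+27/50→1. L = 133/50 ≈ 2.6600.
L − H = 2.6600 − 2.6447 = 0.015 bits.

0.015 bits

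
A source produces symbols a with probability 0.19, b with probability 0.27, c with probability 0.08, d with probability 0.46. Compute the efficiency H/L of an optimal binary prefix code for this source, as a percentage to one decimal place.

97.9%

Entropy H = −Σ p log₂ p ≈ 1.7721 bits.
Huffman merges: 2/25+19/100→27/100; 27/100+27/100→27/50; 23/50+27/50→1. L = 181/100 ≈ 1.8100.
Efficiency = H/L = 1.7721/1.8100 = 97.9%.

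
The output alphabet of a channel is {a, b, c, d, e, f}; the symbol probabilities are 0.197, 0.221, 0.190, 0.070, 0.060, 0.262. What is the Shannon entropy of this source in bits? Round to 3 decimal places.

2.417 bits

H = −Σ pᵢ log₂ pᵢ.
−0.197·log₂(0.197) = 0.4617
−0.221·log₂(0.221) = 0.4813
−0.190·log₂(0.190) = 0.4552
−0.070·log₂(0.070) = 0.2686
−0.060·log₂(0.060) = 0.2435
−0.262·log₂(0.262) = 0.5063
Sum ≈ 2.4166 → 2.417 bits.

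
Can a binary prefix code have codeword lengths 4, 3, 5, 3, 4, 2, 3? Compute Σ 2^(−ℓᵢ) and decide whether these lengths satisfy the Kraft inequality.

With common denominator 2^5 = 32: Σ 2^(−ℓᵢ) = 2/32 + 4/32 + 1/32 + 4/32 + 2/32 + 8/32 + 4/32 = 25/32 = 0.78125.
Kraft's inequality requires Σ ≤ 1; here Σ = 0.78125 ≤ 1, so such a prefix code exists.

0.78125; yes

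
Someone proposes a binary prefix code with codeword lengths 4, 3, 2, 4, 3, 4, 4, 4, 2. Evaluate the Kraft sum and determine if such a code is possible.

1.0625; no

With common denominator 2^4 = 16: Σ 2^(−ℓᵢ) = 1/16 + 2/16 + 4/16 + 1/16 + 2/16 + 1/16 + 1/16 + 1/16 + 4/16 = 17/16 = 1.0625.
Kraft's inequality requires Σ ≤ 1; here Σ = 1.0625 > 1, so no such prefix code exists.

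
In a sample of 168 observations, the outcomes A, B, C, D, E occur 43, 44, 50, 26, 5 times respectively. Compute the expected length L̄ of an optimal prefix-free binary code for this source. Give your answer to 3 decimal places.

2.185 bits/symbol

Probabilities are the counts divided by 168.
Repeatedly combine the two least-probable nodes; the expected code length is the sum of the merged weights.
merge 5/168 + 13/84 → 31/168
merge 31/168 + 43/168 → 37/84
merge 11/42 + 25/84 → 47/84
merge 37/84 + 47/84 → 1
L = 31/168 + 37/84 + 47/84 + 1 = 367/168 ≈ 2.185 bits/symbol.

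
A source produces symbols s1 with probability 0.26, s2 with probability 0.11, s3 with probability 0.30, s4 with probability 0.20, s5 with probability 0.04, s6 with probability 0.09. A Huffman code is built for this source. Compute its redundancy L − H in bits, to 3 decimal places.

0.031 bits

Entropy H = −Σ p log₂ p ≈ 2.3395 bits.
Huffman merges: 1/25+9/100→13/100; 11/100+13/100→6/25; 1/5+6/25→11/25; 13/50+3/10→14/25; 11/25+14/25→1. L = 237/100 ≈ 2.3700.
L − H = 2.3700 − 2.3395 = 0.031 bits.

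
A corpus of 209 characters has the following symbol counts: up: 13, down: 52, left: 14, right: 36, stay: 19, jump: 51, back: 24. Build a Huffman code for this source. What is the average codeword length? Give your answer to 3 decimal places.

2.636 bits/symbol

Probabilities are the counts divided by 209.
Repeatedly combine the two least-probable nodes; the expected code length is the sum of the merged weights.
merge 13/209 + 14/209 → 27/209
merge 1/11 + 24/209 → 43/209
merge 27/209 + 36/209 → 63/209
merge 43/209 + 51/209 → 94/209
merge 52/209 + 63/209 → 115/209
merge 94/209 + 115/209 → 1
L = 27/209 + 43/209 + 63/209 + 94/209 + 115/209 + 1 = 29/11 ≈ 2.636 bits/symbol.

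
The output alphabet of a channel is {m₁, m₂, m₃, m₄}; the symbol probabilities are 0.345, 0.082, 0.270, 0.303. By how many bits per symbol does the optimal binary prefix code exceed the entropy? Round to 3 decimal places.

0.142 bits

Entropy H = −Σ p log₂ p ≈ 1.8575 bits.
Huffman merges: 41/500+27/100→44/125; 303/1000+69/200→81/125; 44/125+81/125→1. L = 2 ≈ 2.0000.
L − H = 2.0000 − 1.8575 = 0.142 bits.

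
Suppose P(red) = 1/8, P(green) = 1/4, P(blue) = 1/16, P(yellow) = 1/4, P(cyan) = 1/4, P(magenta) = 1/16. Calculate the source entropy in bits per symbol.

2.375 bits

Each probability is a power of 1/2, so log₂(1/p) is an integer.
H = Σ p·log₂(1/p) = 1/8·3 + 1/4·2 + 1/16·4 + 1/4·2 + 1/4·2 + 1/16·4 = 2.375 bits.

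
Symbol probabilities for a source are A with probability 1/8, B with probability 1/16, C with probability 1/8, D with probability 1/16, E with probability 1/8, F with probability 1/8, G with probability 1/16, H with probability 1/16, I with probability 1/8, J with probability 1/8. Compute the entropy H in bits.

Each probability is a power of 1/2, so log₂(1/p) is an integer.
H = Σ p·log₂(1/p) = 1/8·3 + 1/16·4 + 1/8·3 + 1/16·4 + 1/8·3 + 1/8·3 + 1/16·4 + 1/16·4 + 1/8·3 + 1/8·3 = 3.25 bits.

3.25 bits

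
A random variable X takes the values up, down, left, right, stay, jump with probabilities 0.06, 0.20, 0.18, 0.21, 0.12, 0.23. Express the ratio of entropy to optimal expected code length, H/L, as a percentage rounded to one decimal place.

97.7%

Entropy H = −Σ p log₂ p ≈ 2.4808 bits.
Huffman merges: 3/50+3/25→9/50; 9/50+9/50→9/25; 1/5+21/100→41/100; 23/100+9/25→59/100; 41/100+59/100→1. L = 127/50 ≈ 2.5400.
Efficiency = H/L = 2.4808/2.5400 = 97.7%.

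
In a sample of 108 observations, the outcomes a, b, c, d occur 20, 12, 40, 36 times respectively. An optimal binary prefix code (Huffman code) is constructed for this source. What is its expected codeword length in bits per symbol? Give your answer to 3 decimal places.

Probabilities are the counts divided by 108.
Repeatedly combine the two least-probable nodes; the expected code length is the sum of the merged weights.
merge 1/9 + 5/27 → 8/27
merge 8/27 + 1/3 → 17/27
merge 10/27 + 17/27 → 1
L = 8/27 + 17/27 + 1 = 52/27 ≈ 1.926 bits/symbol.

1.926 bits/symbol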